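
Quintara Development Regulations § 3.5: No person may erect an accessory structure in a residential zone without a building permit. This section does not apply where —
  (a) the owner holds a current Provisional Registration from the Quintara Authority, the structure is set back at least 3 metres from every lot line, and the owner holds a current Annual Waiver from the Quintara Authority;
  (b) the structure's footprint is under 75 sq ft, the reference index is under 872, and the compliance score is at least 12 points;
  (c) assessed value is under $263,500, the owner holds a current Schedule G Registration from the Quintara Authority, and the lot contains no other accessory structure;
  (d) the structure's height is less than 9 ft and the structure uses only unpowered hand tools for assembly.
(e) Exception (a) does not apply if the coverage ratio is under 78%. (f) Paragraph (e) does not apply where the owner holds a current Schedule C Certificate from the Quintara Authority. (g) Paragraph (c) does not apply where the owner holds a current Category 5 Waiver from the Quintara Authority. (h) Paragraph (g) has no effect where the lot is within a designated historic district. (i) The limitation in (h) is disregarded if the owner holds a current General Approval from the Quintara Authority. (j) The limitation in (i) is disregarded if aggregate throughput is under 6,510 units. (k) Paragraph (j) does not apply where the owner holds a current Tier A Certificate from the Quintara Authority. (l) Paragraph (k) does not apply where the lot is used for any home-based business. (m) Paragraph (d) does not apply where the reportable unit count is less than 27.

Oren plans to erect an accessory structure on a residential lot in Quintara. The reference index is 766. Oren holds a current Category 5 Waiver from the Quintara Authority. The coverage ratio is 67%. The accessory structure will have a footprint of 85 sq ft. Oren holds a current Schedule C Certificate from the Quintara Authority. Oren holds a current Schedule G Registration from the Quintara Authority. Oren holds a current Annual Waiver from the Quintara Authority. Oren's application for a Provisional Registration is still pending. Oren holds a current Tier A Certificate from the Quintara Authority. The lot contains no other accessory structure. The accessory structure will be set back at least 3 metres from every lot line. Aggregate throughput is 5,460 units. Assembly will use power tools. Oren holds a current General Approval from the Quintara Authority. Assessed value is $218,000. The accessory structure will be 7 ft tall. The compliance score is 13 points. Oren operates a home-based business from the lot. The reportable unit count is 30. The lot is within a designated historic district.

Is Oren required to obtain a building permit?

Exception (a) fails — no current Provisional Registration is held.
Exception (b) does not apply: the structure's footprint is 85 sq ft, not under 75 sq ft.
Exception (c)'s conditions are all satisfied: assessed value is $218,000, under the $263,500 limit; a current Schedule G Registration is held; the lot has no other accessory structure. Considering the limiting provisions: (g) would limit (c) — a current Category 5 Waiver is held — but (h) sets (g) aside: (h) is engaged — the lot is in a historic district. (i) would limit (h) — a current General Approval is held — but (j) sets (i) aside: (j) is triggered — aggregate throughput is 5,460 units, under the 6,510 units limit. (k) applies (a current Tier A Certificate is held), but yields to (l): (l) is engaged — a home-based business operates on the lot. Exception (c) stands.
Exception (d) fails — assembly uses power tools.

No — exception (c) applies; Oren does not need a building permit.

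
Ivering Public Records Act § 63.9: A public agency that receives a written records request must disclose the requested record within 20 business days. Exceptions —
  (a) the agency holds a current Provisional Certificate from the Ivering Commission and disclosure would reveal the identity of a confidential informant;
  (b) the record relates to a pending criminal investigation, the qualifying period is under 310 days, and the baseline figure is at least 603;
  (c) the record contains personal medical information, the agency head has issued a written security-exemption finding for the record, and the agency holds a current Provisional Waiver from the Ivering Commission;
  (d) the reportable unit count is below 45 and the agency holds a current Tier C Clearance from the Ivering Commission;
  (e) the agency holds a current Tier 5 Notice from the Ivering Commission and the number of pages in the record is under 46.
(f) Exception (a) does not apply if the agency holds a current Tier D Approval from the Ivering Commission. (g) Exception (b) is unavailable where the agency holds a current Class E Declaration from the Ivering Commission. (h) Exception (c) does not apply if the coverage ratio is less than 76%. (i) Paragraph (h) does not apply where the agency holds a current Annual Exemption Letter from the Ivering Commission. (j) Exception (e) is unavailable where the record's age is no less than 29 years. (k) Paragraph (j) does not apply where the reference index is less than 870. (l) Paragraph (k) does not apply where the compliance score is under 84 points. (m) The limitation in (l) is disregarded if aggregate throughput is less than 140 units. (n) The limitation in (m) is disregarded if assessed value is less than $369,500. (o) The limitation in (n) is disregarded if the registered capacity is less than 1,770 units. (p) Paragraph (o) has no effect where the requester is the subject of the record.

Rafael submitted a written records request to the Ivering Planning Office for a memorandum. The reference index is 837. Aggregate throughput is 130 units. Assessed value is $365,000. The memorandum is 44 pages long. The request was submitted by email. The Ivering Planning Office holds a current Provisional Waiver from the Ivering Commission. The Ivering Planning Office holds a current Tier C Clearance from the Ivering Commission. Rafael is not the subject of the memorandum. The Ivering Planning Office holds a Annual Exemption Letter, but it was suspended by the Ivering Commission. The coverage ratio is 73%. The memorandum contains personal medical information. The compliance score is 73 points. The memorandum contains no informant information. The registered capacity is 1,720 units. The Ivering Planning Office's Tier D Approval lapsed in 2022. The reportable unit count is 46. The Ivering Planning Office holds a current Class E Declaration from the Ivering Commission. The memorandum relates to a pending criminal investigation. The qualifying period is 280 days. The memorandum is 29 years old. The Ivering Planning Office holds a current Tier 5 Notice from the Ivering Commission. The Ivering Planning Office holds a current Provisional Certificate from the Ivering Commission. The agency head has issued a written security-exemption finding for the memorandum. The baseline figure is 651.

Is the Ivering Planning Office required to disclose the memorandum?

Exception (a) requires that disclosure would reveal the identity of a confidential informant; but the memorandum contains no informant information, so (a) is unavailable.
Exception (b)'s conditions are all satisfied: the memorandum relates to a pending investigation; the qualifying period is 280 days, under the 310 days limit; the baseline figure is 651, meeting the 603 threshold. Turning to paragraph (g): (g) operates against (b): a current Class E Declaration is held. Exception (b) does not apply.
Exception (c): the memorandum contains personal medical information; a written security-exemption finding has been issued; a current Provisional Waiver is held — every condition holds. However, paragraphs (h)–(i) must be considered: (h) is engaged — the coverage ratio is 73%, less than the 76% limit. (i) does not operate here (there is no Annual Exemption Letter in force), so (h) stands. So (c) is unavailable.
Exception (d) fails — the reportable unit count is 46, not below 45.
Exception (e) is satisfied on its face — a current Tier 5 Notice is held; the number of pages in the record is 44, under the 46 limit. Under paragraphs (j)–(p): (j) would limit (e) — the record's age is 29 years, meeting the 29 years threshold — but (k) sets (j) aside: (k) is triggered — the reference index is 837, less than the 870 limit. (l) would limit (k) — the compliance score is 73 points, under the 84 points limit — but (m) sets (l) aside: (m) is triggered — aggregate throughput is 130 units, less than the 140 units limit. (n) would limit (m) — assessed value is $365,000, less than the $369,500 limit — but (o) sets (n) aside: (o) operates — the registered capacity is 1,720 units, less than the 1,770 units limit. (p), which would lift (o), is inapplicable — Rafael is not the subject of the memorandum. Exception (e) stands.

No — exception (e) applies; the Ivering Planning Office is not required to disclose the memorandum.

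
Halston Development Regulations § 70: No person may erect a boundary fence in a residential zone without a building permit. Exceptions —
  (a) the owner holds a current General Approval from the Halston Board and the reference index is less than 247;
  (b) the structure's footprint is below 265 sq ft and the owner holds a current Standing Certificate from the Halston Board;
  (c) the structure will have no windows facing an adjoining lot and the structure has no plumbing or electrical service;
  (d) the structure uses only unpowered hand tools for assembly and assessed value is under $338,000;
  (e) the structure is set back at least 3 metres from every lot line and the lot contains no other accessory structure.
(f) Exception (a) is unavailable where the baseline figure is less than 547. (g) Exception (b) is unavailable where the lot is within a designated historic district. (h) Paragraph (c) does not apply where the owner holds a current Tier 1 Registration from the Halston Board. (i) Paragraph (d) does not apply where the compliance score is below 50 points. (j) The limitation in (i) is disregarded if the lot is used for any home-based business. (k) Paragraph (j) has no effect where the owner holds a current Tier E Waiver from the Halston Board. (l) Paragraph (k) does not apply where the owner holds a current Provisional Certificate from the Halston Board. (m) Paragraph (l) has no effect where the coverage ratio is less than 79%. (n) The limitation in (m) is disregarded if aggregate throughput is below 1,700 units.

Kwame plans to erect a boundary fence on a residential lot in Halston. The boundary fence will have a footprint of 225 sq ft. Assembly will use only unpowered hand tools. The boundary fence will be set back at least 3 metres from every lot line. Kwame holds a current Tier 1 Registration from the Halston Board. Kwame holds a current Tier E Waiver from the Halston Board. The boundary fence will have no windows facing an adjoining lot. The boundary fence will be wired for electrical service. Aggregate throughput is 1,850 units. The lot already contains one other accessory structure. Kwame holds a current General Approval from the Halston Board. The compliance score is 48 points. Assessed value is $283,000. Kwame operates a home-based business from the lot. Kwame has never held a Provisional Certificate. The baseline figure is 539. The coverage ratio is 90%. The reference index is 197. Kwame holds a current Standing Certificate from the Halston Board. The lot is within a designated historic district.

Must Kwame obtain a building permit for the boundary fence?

Yes — Kwame must obtain a building permit.

Exception (a) is satisfied on its face — a current General Approval is held; the reference index is 197, less than the 247 limit. But: (f) applies — the baseline figure is 539, less than the 547 limit. Exception (a) does not apply.
All of (b)'s requirements are met (the structure's footprint is 225 sq ft, below the 265 sq ft limit; a current Standing Certificate is held). However, paragraph (g) must be considered: (g) operates against (b): the lot is in a historic district. (b) is therefore removed.
Exception (c) requires that the structure has no plumbing or electrical service; but electrical service is planned, so (c) is unavailable.
Exception (d) is satisfied on its face — assembly uses only hand tools; assessed value is $283,000, under the $338,000 limit. But applying paragraphs (i)–(n): (i) operates — the compliance score is 48 points, below the 50 points limit. (j) applies (a home-based business operates on the lot), but is overridden by (k): (k) operates against (j): a current Tier E Waiver is held. (l), which would lift (k), is inapplicable — there is no Provisional Certificate in force. (d) is therefore removed.
Exception (e) does not apply: the lot already has another accessory structure.
Every exception is unavailable, so the rule governs.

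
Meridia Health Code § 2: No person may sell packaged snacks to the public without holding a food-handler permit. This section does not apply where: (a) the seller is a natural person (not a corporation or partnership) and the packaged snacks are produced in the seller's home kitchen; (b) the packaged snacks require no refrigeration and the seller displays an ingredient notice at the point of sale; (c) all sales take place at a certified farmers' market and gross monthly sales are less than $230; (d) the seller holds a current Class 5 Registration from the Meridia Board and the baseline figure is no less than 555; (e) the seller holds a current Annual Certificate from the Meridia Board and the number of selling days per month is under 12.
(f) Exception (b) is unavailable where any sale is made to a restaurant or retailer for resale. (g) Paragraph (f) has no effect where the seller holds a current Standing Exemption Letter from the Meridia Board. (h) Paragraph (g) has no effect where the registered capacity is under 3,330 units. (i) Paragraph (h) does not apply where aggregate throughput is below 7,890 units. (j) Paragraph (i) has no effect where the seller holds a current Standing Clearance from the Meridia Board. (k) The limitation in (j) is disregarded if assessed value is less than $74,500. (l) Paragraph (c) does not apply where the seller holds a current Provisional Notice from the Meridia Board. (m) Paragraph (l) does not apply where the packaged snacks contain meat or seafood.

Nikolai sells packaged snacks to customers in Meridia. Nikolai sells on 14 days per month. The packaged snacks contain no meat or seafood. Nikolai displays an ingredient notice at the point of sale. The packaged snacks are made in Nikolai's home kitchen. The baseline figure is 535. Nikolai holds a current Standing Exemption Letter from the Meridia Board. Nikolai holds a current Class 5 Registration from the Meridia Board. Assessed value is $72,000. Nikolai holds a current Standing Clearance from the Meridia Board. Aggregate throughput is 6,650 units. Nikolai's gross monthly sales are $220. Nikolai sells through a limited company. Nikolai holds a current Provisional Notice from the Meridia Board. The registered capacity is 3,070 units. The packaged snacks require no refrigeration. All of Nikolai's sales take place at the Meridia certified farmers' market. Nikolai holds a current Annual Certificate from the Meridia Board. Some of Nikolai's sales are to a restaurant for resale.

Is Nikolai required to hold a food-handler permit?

No — exception (b) applies; Nikolai is not required to hold a food-handler permit.

Exception (a) requires that the seller is a natural person (not a corporation or partnership); but the seller operates through a limited company, so (a) is unavailable.
Exception (b) is satisfied on its face — the packaged snacks are shelf-stable; an ingredient notice is displayed. As to paragraphs (f)–(k): (f) is triggered (some sales are to a restaurant for resale), but is overridden by (g): (g) operates against (f): a current Standing Exemption Letter is held. (h) operates (the registered capacity is 3,070 units, under the 3,330 units limit), but is displaced by (i): (i) applies — aggregate throughput is 6,650 units, below the 7,890 units limit. (j) would limit (i) — a current Standing Clearance is held — but (k) sets (j) aside: (k) operates — assessed value is $72,000, less than the $74,500 limit. (b) remains available.
All of (c)'s requirements are met (all sales are at a certified farmers' market; gross monthly sales are $220, less than the $230 limit). Turning to paragraphs (l)–(m): (l) operates against (c): a current Provisional Notice is held. (m) is not triggered (the packaged snacks contain no meat or seafood), so (l) stands. Exception (c) does not apply.
Exception (d) fails — the baseline figure is 535, short of 555.
Exception (e) does not apply: the number of selling days per month is 14, not under 12.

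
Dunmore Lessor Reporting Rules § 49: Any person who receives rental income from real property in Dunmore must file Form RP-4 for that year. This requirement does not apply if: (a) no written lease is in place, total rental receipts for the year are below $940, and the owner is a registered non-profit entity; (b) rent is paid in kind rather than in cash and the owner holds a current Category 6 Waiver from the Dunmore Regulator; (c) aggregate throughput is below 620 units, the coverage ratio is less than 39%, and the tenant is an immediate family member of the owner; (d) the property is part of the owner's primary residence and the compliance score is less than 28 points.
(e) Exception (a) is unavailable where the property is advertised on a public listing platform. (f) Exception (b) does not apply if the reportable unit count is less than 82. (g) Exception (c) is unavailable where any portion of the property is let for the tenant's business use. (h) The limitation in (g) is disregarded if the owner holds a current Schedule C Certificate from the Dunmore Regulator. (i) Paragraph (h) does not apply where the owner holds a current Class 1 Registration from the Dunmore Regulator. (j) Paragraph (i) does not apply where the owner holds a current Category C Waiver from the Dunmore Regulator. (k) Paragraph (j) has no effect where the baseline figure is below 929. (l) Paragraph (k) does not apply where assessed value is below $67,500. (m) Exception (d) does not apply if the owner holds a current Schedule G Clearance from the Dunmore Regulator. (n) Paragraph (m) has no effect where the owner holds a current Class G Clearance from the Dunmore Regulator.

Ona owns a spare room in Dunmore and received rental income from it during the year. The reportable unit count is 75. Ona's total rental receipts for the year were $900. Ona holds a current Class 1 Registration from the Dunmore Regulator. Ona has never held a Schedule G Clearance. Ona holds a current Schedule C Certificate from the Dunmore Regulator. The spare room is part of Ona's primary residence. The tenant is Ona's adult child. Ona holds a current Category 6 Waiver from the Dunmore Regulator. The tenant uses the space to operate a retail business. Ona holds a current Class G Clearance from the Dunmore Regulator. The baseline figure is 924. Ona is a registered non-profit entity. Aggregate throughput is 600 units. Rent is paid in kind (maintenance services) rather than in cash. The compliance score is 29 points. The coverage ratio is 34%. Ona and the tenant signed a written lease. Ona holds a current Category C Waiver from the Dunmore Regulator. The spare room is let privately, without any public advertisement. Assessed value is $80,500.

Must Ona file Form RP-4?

Exception (a) requires that no written lease is in place; but a written lease is in place, so (a) is unavailable.
Exception (b)'s conditions are all satisfied: rent is paid in kind; a current Category 6 Waiver is held. But applying paragraph (f): (f) applies — the reportable unit count is 75, less than the 82 limit. So (b) is unavailable.
All of (c)'s requirements are met (aggregate throughput is 600 units, below the 620 units limit; the coverage ratio is 34%, less than the 39% limit; the tenant is an immediate family member). Turning to paragraphs (g)–(l): (g) operates — the space is let for business use. (h) is engaged (a current Schedule C Certificate is held), but yields to (i): (i) applies — a current Class 1 Registration is held. (j) applies (a current Category C Waiver is held), but is itself disapplied by (k): (k) operates against (j): the baseline figure is 924, below the 929 limit. (l) is not triggered (assessed value is $80,500, not below $67,500), so (k) stands. (c) is therefore removed.
Exception (d) does not apply: the compliance score is 29 points, not less than 28 points.
No exception displaces § 49.

Yes — Ona must file Form RP-4.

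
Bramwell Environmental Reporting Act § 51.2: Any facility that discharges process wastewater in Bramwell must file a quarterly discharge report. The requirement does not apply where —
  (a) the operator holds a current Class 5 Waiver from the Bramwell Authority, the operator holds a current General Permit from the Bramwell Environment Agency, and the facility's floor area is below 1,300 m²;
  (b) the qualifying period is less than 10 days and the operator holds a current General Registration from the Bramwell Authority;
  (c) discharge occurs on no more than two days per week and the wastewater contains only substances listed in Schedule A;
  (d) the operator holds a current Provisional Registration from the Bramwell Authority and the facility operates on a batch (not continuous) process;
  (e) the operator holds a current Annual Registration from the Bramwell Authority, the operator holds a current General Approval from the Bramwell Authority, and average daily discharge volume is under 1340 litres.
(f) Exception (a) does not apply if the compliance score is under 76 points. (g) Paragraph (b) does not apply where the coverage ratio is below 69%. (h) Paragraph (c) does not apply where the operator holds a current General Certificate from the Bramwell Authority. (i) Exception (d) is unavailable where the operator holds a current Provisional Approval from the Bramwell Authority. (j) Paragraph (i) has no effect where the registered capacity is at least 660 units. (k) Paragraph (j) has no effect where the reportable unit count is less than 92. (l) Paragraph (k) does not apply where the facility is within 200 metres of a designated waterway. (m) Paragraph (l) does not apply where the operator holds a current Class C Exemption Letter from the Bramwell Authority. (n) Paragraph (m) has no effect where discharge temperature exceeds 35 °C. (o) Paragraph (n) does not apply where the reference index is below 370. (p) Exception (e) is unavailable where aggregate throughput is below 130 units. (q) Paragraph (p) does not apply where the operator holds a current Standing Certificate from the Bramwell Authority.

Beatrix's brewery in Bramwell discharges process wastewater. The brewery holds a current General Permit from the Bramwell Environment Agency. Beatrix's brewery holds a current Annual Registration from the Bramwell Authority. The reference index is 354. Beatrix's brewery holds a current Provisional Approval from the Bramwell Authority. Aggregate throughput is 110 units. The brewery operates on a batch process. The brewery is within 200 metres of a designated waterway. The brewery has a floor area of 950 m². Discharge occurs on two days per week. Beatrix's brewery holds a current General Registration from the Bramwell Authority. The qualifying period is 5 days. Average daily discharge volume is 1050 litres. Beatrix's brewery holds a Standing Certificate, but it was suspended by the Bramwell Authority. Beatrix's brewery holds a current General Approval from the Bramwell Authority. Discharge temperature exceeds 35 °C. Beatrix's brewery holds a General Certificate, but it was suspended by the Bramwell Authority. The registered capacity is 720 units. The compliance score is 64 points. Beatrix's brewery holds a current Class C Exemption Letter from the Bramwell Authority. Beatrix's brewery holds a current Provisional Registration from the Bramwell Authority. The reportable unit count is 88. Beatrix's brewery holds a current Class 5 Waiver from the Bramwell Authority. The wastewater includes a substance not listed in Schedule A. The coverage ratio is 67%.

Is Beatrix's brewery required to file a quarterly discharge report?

Exception (a): a current Class 5 Waiver is held; a current General Permit is held; the facility's floor area is 950 m², below the 1,300 m² limit — every condition holds. But: (f) operates against (a): the compliance score is 64 points, under the 76 points limit. So (a) is unavailable.
All of (b)'s requirements are met (the qualifying period is 5 days, less than the 10 days limit; a current General Registration is held). But applying paragraph (g): (g) operates — the coverage ratio is 67%, below the 69% limit. (b) is therefore removed.
Exception (c) fails — the wastewater includes a non-Schedule-A substance.
Exception (d)'s conditions are all satisfied: a current Provisional Registration is held; the facility operates on a batch process. But: (i) operates against (d): a current Provisional Approval is held. (j) would limit (i) — the registered capacity is 720 units, meeting the 660 units threshold — but (k) sets (j) aside: (k) operates against (j): the reportable unit count is 88, less than the 92 limit. (l) would limit (k) — the brewery is within 200 m of a designated waterway — but (m) sets (l) aside: (m) operates against (l): a current Class C Exemption Letter is held. (n) would limit (m) — discharge temperature exceeds 35 °C — but (o) sets (n) aside: (o) operates against (n): the reference index is 354, below the 370 limit. So (d) is unavailable.
Exception (e): a current Annual Registration is held; a current General Approval is held; average daily discharge volume is 1050 litres, under the 1340 litres limit — every condition holds. But: (p) is engaged — aggregate throughput is 110 units, below the 130 units limit. (q) does not operate here (the Standing Certificate is not current), so (p) stands. (e) is therefore removed.
None of the exceptions is available; § 51.2 applies in full.

Yes — Beatrix's brewery must file a quarterly discharge report.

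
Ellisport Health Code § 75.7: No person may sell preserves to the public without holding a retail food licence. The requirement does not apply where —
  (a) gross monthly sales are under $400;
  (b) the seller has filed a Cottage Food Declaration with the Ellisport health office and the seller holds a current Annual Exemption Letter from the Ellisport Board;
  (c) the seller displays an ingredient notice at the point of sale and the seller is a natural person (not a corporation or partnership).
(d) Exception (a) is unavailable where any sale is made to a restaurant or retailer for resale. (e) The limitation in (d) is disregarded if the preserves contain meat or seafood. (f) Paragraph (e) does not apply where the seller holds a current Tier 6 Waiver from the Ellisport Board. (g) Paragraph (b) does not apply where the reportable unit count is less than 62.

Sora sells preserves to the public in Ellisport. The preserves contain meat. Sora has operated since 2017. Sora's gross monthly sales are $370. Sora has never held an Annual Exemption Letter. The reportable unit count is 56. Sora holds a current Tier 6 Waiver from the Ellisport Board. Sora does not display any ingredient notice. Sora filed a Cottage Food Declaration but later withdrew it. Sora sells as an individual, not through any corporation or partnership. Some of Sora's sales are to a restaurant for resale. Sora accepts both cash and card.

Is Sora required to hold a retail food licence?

Yes — Sora must hold a retail food licence.

All of (a)'s requirements are met (gross monthly sales are $370, under the $400 limit). However, paragraphs (d)–(f) must be considered: (d) is engaged — some sales are to a restaurant for resale. (e) would limit (d) — the preserves contain meat — but (f) sets (e) aside: (f) operates against (e): a current Tier 6 Waiver is held. So (a) is unavailable.
Exception (b) requires that the seller has filed a Cottage Food Declaration with the Ellisport health office; but the Cottage Food Declaration was withdrawn, so (b) is unavailable.
Exception (c) fails — no ingredient notice is displayed.
No exception applies. The general rule governs.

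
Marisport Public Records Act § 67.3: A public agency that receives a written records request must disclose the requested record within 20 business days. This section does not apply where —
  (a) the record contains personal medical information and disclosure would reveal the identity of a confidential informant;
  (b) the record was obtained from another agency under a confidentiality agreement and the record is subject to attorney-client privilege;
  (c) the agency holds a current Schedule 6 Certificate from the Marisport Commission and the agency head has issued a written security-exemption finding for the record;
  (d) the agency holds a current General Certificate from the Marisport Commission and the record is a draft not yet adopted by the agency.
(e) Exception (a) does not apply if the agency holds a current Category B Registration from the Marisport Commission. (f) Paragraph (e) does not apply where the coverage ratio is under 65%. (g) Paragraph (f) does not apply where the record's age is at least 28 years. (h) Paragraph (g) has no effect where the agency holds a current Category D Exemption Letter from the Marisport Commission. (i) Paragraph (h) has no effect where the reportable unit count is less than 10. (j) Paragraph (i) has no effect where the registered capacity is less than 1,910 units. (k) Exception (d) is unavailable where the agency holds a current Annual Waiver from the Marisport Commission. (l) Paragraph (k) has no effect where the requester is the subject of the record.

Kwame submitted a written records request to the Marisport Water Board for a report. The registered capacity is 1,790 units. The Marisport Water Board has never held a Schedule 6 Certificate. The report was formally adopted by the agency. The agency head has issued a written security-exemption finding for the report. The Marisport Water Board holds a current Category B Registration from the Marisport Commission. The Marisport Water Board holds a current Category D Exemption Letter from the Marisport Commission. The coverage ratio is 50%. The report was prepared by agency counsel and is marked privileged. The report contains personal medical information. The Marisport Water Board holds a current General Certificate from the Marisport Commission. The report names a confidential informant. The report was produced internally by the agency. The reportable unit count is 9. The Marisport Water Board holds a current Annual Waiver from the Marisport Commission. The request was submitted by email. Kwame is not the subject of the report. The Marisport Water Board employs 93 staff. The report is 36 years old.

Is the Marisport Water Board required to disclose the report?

No — exception (a) applies; the Marisport Water Board is not required to disclose the report.

Exception (a)'s conditions are all satisfied: the report contains personal medical information; the report names a confidential informant. As to paragraphs (e)–(j): (e) operates (a current Category B Registration is held), but is set aside by (f): (f) is triggered — the coverage ratio is 50%, under the 65% limit. (g) would limit (f) — the record's age is 36 years, meeting the 28 years threshold — but (h) sets (g) aside: (h) operates against (g): a current Category D Exemption Letter is held. (i) is triggered (the reportable unit count is 9, less than the 10 limit), but is itself disapplied by (j): (j) operates against (i): the registered capacity is 1,790 units, less than the 1,910 units limit. (a) remains available.
Exception (b) requires that the record was obtained from another agency under a confidentiality agreement; but the report was produced internally, so (b) is unavailable.
Exception (c) does not apply: there is no Schedule 6 Certificate in force.
Exception (d) fails — the report has been formally adopted.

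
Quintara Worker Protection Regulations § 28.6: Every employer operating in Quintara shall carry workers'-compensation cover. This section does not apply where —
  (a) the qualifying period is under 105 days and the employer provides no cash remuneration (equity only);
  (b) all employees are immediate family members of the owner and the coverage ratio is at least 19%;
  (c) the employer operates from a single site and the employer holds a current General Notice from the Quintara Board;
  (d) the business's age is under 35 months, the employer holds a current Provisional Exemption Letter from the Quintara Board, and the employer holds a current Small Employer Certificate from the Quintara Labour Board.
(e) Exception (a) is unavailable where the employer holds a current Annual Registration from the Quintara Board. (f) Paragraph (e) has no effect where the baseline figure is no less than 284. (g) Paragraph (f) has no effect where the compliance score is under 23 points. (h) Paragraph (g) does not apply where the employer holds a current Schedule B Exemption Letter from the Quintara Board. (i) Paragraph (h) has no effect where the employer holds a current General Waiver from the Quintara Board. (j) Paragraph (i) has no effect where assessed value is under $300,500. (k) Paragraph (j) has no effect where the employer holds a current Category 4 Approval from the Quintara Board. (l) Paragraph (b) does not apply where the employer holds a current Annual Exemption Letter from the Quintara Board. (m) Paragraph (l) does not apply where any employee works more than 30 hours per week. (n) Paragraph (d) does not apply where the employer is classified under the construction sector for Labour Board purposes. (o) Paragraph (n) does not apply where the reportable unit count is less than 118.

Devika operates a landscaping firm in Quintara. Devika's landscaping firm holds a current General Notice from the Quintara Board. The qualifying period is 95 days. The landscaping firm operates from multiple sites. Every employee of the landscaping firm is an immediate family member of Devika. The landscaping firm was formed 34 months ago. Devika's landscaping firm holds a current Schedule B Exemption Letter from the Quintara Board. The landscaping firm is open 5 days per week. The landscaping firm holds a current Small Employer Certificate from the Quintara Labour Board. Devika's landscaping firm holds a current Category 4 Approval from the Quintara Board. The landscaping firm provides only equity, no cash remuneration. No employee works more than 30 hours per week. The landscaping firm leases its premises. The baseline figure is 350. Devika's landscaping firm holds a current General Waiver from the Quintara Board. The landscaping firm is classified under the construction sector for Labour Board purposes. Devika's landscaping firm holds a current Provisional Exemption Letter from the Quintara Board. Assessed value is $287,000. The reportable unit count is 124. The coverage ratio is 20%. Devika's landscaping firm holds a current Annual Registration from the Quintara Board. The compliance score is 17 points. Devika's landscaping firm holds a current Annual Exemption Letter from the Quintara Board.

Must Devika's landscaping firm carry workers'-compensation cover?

Exception (a): the qualifying period is 95 days, under the 105 days limit; remuneration is equity-only — every condition holds. But applying paragraphs (e)–(k): (e) is triggered — a current Annual Registration is held. (f) would limit (e) — the baseline figure is 350, meeting the 284 threshold — but (g) sets (f) aside: (g) operates against (f): the compliance score is 17 points, under the 23 points limit. (h) would limit (g) — a current Schedule B Exemption Letter is held — but (i) sets (h) aside: (i) is engaged — a current General Waiver is held. (j) would limit (i) — assessed value is $287,000, under the $300,500 limit — but (k) sets (j) aside: (k) operates — a current Category 4 Approval is held. So (a) is unavailable.
Exception (b): every employee is an immediate family member; the coverage ratio is 20%, meeting the 19% threshold — every condition holds. But applying paragraphs (l)–(m): (l) operates — a current Annual Exemption Letter is held. (m) is not engaged (no employee exceeds 30 hours/week), so (l) stands. So (b) is unavailable.
Exception (c) does not apply: the employer operates from multiple sites.
Exception (d) is satisfied on its face — the business's age is 34 months, under the 35 months limit; a current Provisional Exemption Letter is held; a current Small Employer Certificate is held. But: (n) operates against (d): the landscaping firm is classified under the construction sector. (o) is inapplicable (the reportable unit count is 124, not less than 118), so (n) stands. Exception (d) does not apply.
No exception applies. The general rule governs.

Yes — Devika's landscaping firm must carry workers'-compensation cover.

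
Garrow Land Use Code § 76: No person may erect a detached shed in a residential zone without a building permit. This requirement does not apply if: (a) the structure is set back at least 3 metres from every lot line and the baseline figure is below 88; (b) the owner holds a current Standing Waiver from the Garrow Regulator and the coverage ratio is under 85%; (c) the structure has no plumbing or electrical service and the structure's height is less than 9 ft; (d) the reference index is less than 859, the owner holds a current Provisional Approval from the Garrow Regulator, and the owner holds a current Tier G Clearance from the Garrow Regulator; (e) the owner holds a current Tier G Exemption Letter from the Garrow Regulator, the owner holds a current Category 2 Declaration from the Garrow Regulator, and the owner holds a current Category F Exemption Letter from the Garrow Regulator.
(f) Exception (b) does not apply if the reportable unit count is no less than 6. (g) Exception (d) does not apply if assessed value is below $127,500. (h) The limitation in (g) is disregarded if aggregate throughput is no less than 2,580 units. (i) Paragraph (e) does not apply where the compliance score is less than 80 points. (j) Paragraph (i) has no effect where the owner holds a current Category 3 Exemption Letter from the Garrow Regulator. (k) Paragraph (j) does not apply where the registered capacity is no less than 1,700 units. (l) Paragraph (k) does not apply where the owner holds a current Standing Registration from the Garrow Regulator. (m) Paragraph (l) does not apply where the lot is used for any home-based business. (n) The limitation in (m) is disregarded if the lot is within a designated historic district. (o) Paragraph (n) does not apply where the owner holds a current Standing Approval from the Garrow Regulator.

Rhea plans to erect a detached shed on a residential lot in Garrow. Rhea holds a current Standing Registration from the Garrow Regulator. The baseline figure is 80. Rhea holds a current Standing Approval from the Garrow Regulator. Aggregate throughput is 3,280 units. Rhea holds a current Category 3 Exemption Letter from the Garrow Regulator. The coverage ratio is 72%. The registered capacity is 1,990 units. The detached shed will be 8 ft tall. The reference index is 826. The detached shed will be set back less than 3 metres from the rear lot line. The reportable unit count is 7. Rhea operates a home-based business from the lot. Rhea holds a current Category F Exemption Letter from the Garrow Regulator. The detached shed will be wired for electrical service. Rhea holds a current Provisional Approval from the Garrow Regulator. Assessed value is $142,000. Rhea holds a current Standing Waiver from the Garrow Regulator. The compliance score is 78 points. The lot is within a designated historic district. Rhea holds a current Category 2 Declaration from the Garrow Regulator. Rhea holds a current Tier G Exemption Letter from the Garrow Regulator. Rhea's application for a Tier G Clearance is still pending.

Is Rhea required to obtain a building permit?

Yes — Rhea must obtain a building permit.

Exception (a) does not apply: the rear setback is under 3 m.
Exception (b)'s conditions are all satisfied: a current Standing Waiver is held; the coverage ratio is 72%, under the 85% limit. Turning to paragraph (f): (f) operates against (b): the reportable unit count is 7, meeting the 6 threshold. So (b) is unavailable.
Exception (c) requires that the structure has no plumbing or electrical service; but electrical service is planned, so (c) is unavailable.
Exception (d) requires that the owner holds a current Tier G Clearance from the Garrow Regulator; but no current Tier G Clearance is held, so (d) is unavailable.
Exception (e)'s conditions are all satisfied: a current Tier G Exemption Letter is held; a current Category 2 Declaration is held; a current Category F Exemption Letter is held. But: (i) is engaged — the compliance score is 78 points, less than the 80 points limit. (j) is triggered (a current Category 3 Exemption Letter is held), but is overridden by (k): (k) is triggered — the registered capacity is 1,990 units, meeting the 1,700 units threshold. (l) would limit (k) — a current Standing Registration is held — but (m) sets (l) aside: (m) operates against (l): a home-based business operates on the lot. (n) applies (the lot is in a historic district), but is displaced by (o): (o) applies — a current Standing Approval is held. Exception (e) does not apply.
No exception applies. The general rule governs.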